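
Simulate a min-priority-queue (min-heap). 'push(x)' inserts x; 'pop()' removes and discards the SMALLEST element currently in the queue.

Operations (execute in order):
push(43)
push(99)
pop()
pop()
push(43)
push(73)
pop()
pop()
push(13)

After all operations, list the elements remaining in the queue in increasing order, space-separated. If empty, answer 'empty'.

Answer: 13

Derivation:
push(43): heap contents = [43]
push(99): heap contents = [43, 99]
pop() → 43: heap contents = [99]
pop() → 99: heap contents = []
push(43): heap contents = [43]
push(73): heap contents = [43, 73]
pop() → 43: heap contents = [73]
pop() → 73: heap contents = []
push(13): heap contents = [13]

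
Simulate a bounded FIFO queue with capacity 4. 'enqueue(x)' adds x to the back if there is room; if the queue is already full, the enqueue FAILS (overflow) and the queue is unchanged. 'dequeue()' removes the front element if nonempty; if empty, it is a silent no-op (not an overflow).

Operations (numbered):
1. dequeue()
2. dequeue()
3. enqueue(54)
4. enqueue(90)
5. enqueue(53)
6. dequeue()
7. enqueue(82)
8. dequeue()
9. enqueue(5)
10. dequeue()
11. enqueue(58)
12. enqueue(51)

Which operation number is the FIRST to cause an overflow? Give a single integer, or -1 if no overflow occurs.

1. dequeue(): empty, no-op, size=0
2. dequeue(): empty, no-op, size=0
3. enqueue(54): size=1
4. enqueue(90): size=2
5. enqueue(53): size=3
6. dequeue(): size=2
7. enqueue(82): size=3
8. dequeue(): size=2
9. enqueue(5): size=3
10. dequeue(): size=2
11. enqueue(58): size=3
12. enqueue(51): size=4

Answer: -1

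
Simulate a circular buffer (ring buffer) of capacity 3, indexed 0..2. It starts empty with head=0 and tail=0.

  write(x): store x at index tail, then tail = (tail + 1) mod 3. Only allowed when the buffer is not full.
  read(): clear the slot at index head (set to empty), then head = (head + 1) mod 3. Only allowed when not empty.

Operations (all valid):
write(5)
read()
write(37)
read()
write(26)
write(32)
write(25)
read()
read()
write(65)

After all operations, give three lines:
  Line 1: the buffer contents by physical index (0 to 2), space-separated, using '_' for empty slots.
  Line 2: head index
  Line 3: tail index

write(5): buf=[5 _ _], head=0, tail=1, size=1
read(): buf=[_ _ _], head=1, tail=1, size=0
write(37): buf=[_ 37 _], head=1, tail=2, size=1
read(): buf=[_ _ _], head=2, tail=2, size=0
write(26): buf=[_ _ 26], head=2, tail=0, size=1
write(32): buf=[32 _ 26], head=2, tail=1, size=2
write(25): buf=[32 25 26], head=2, tail=2, size=3
read(): buf=[32 25 _], head=0, tail=2, size=2
read(): buf=[_ 25 _], head=1, tail=2, size=1
write(65): buf=[_ 25 65], head=1, tail=0, size=2

Answer: _ 25 65
1
0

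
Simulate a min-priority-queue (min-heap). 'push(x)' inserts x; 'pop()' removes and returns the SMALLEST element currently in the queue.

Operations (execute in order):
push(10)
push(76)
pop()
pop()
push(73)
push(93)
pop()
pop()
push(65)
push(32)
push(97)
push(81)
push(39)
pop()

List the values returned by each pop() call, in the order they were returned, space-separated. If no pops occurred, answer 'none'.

Answer: 10 76 73 93 32

Derivation:
push(10): heap contents = [10]
push(76): heap contents = [10, 76]
pop() → 10: heap contents = [76]
pop() → 76: heap contents = []
push(73): heap contents = [73]
push(93): heap contents = [73, 93]
pop() → 73: heap contents = [93]
pop() → 93: heap contents = []
push(65): heap contents = [65]
push(32): heap contents = [32, 65]
push(97): heap contents = [32, 65, 97]
push(81): heap contents = [32, 65, 81, 97]
push(39): heap contents = [32, 39, 65, 81, 97]
pop() → 32: heap contents = [39, 65, 81, 97]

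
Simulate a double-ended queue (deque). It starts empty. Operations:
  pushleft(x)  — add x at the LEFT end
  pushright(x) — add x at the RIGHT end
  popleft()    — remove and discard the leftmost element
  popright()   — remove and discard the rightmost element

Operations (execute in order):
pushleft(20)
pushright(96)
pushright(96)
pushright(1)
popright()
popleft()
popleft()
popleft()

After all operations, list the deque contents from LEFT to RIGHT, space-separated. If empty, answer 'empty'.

pushleft(20): [20]
pushright(96): [20, 96]
pushright(96): [20, 96, 96]
pushright(1): [20, 96, 96, 1]
popright(): [20, 96, 96]
popleft(): [96, 96]
popleft(): [96]
popleft(): []

Answer: empty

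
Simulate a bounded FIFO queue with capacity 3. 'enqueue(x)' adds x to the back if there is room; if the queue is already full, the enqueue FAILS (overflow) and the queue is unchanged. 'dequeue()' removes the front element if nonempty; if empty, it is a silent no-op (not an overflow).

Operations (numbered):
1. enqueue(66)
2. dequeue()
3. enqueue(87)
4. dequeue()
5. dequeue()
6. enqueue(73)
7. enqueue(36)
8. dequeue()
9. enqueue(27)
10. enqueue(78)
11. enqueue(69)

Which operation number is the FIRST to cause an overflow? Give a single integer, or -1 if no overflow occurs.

Answer: 11

Derivation:
1. enqueue(66): size=1
2. dequeue(): size=0
3. enqueue(87): size=1
4. dequeue(): size=0
5. dequeue(): empty, no-op, size=0
6. enqueue(73): size=1
7. enqueue(36): size=2
8. dequeue(): size=1
9. enqueue(27): size=2
10. enqueue(78): size=3
11. enqueue(69): size=3=cap → OVERFLOW (fail)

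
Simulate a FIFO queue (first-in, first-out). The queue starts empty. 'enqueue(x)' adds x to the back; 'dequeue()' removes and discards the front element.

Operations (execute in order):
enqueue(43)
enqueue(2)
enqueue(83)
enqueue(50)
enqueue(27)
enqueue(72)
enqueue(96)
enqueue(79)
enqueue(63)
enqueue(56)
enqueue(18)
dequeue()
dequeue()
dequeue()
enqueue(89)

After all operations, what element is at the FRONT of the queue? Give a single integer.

enqueue(43): queue = [43]
enqueue(2): queue = [43, 2]
enqueue(83): queue = [43, 2, 83]
enqueue(50): queue = [43, 2, 83, 50]
enqueue(27): queue = [43, 2, 83, 50, 27]
enqueue(72): queue = [43, 2, 83, 50, 27, 72]
enqueue(96): queue = [43, 2, 83, 50, 27, 72, 96]
enqueue(79): queue = [43, 2, 83, 50, 27, 72, 96, 79]
enqueue(63): queue = [43, 2, 83, 50, 27, 72, 96, 79, 63]
enqueue(56): queue = [43, 2, 83, 50, 27, 72, 96, 79, 63, 56]
enqueue(18): queue = [43, 2, 83, 50, 27, 72, 96, 79, 63, 56, 18]
dequeue(): queue = [2, 83, 50, 27, 72, 96, 79, 63, 56, 18]
dequeue(): queue = [83, 50, 27, 72, 96, 79, 63, 56, 18]
dequeue(): queue = [50, 27, 72, 96, 79, 63, 56, 18]
enqueue(89): queue = [50, 27, 72, 96, 79, 63, 56, 18, 89]

Answer: 50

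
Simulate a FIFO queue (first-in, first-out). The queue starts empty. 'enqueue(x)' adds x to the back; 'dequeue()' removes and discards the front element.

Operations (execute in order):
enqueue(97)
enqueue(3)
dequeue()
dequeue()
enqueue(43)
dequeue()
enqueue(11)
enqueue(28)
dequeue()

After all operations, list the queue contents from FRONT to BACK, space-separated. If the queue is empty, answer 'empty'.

enqueue(97): [97]
enqueue(3): [97, 3]
dequeue(): [3]
dequeue(): []
enqueue(43): [43]
dequeue(): []
enqueue(11): [11]
enqueue(28): [11, 28]
dequeue(): [28]

Answer: 28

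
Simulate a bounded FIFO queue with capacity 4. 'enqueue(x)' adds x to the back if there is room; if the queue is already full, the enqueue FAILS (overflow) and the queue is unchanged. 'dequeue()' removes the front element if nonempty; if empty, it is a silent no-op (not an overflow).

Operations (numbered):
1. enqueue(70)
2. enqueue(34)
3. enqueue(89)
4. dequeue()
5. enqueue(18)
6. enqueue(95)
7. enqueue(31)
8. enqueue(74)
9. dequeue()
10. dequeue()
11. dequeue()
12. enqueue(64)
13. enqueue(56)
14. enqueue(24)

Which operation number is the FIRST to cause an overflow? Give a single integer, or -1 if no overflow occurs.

Answer: 7

Derivation:
1. enqueue(70): size=1
2. enqueue(34): size=2
3. enqueue(89): size=3
4. dequeue(): size=2
5. enqueue(18): size=3
6. enqueue(95): size=4
7. enqueue(31): size=4=cap → OVERFLOW (fail)
8. enqueue(74): size=4=cap → OVERFLOW (fail)
9. dequeue(): size=3
10. dequeue(): size=2
11. dequeue(): size=1
12. enqueue(64): size=2
13. enqueue(56): size=3
14. enqueue(24): size=4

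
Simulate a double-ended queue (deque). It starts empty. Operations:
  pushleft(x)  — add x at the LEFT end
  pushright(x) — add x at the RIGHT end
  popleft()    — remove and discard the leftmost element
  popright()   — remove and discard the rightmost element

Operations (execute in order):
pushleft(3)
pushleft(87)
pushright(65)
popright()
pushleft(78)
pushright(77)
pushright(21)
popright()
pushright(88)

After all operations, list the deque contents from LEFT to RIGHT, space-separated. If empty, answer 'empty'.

pushleft(3): [3]
pushleft(87): [87, 3]
pushright(65): [87, 3, 65]
popright(): [87, 3]
pushleft(78): [78, 87, 3]
pushright(77): [78, 87, 3, 77]
pushright(21): [78, 87, 3, 77, 21]
popright(): [78, 87, 3, 77]
pushright(88): [78, 87, 3, 77, 88]

Answer: 78 87 3 77 88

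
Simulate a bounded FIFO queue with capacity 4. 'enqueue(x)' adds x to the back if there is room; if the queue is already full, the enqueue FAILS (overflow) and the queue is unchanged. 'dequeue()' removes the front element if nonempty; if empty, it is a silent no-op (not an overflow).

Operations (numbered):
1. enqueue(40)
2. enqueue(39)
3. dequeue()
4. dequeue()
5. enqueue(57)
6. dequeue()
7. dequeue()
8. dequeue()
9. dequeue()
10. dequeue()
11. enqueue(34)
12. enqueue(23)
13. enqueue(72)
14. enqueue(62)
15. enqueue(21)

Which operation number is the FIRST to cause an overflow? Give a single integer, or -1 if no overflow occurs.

Answer: 15

Derivation:
1. enqueue(40): size=1
2. enqueue(39): size=2
3. dequeue(): size=1
4. dequeue(): size=0
5. enqueue(57): size=1
6. dequeue(): size=0
7. dequeue(): empty, no-op, size=0
8. dequeue(): empty, no-op, size=0
9. dequeue(): empty, no-op, size=0
10. dequeue(): empty, no-op, size=0
11. enqueue(34): size=1
12. enqueue(23): size=2
13. enqueue(72): size=3
14. enqueue(62): size=4
15. enqueue(21): size=4=cap → OVERFLOW (fail)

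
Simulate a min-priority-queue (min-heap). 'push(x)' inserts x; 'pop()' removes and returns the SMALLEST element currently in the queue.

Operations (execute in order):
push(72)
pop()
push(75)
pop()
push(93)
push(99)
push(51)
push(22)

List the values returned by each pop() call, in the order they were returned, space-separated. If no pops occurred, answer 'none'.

push(72): heap contents = [72]
pop() → 72: heap contents = []
push(75): heap contents = [75]
pop() → 75: heap contents = []
push(93): heap contents = [93]
push(99): heap contents = [93, 99]
push(51): heap contents = [51, 93, 99]
push(22): heap contents = [22, 51, 93, 99]

Answer: 72 75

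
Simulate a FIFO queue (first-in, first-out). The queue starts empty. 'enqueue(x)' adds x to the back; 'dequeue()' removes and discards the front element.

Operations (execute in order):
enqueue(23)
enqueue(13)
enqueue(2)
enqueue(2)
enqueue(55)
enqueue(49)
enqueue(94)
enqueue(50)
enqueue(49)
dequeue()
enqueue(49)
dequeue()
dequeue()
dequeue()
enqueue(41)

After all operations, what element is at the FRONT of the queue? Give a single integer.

Answer: 55

Derivation:
enqueue(23): queue = [23]
enqueue(13): queue = [23, 13]
enqueue(2): queue = [23, 13, 2]
enqueue(2): queue = [23, 13, 2, 2]
enqueue(55): queue = [23, 13, 2, 2, 55]
enqueue(49): queue = [23, 13, 2, 2, 55, 49]
enqueue(94): queue = [23, 13, 2, 2, 55, 49, 94]
enqueue(50): queue = [23, 13, 2, 2, 55, 49, 94, 50]
enqueue(49): queue = [23, 13, 2, 2, 55, 49, 94, 50, 49]
dequeue(): queue = [13, 2, 2, 55, 49, 94, 50, 49]
enqueue(49): queue = [13, 2, 2, 55, 49, 94, 50, 49, 49]
dequeue(): queue = [2, 2, 55, 49, 94, 50, 49, 49]
dequeue(): queue = [2, 55, 49, 94, 50, 49, 49]
dequeue(): queue = [55, 49, 94, 50, 49, 49]
enqueue(41): queue = [55, 49, 94, 50, 49, 49, 41]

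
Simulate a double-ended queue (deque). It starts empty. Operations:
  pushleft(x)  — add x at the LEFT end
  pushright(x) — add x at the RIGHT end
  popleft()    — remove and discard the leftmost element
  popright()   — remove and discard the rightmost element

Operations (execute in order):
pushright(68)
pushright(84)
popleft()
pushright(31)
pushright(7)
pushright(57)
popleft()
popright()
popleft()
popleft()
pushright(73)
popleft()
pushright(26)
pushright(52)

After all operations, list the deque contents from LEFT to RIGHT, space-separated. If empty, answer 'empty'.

Answer: 26 52

Derivation:
pushright(68): [68]
pushright(84): [68, 84]
popleft(): [84]
pushright(31): [84, 31]
pushright(7): [84, 31, 7]
pushright(57): [84, 31, 7, 57]
popleft(): [31, 7, 57]
popright(): [31, 7]
popleft(): [7]
popleft(): []
pushright(73): [73]
popleft(): []
pushright(26): [26]
pushright(52): [26, 52]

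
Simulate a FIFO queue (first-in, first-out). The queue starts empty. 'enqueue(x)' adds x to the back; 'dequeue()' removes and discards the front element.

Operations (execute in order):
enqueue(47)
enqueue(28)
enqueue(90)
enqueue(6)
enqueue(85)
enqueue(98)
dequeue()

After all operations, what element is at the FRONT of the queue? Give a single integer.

enqueue(47): queue = [47]
enqueue(28): queue = [47, 28]
enqueue(90): queue = [47, 28, 90]
enqueue(6): queue = [47, 28, 90, 6]
enqueue(85): queue = [47, 28, 90, 6, 85]
enqueue(98): queue = [47, 28, 90, 6, 85, 98]
dequeue(): queue = [28, 90, 6, 85, 98]

Answer: 28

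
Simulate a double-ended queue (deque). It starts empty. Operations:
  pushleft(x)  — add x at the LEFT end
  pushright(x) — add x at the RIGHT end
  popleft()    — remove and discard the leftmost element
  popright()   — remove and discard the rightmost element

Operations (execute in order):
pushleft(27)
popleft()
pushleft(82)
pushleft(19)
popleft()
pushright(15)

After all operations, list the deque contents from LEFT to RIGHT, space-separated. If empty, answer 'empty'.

pushleft(27): [27]
popleft(): []
pushleft(82): [82]
pushleft(19): [19, 82]
popleft(): [82]
pushright(15): [82, 15]

Answer: 82 15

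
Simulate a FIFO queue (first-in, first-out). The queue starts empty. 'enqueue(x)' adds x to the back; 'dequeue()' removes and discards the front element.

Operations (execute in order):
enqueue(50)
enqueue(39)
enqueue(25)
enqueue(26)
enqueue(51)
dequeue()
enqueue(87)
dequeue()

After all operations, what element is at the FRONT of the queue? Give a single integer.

Answer: 25

Derivation:
enqueue(50): queue = [50]
enqueue(39): queue = [50, 39]
enqueue(25): queue = [50, 39, 25]
enqueue(26): queue = [50, 39, 25, 26]
enqueue(51): queue = [50, 39, 25, 26, 51]
dequeue(): queue = [39, 25, 26, 51]
enqueue(87): queue = [39, 25, 26, 51, 87]
dequeue(): queue = [25, 26, 51, 87]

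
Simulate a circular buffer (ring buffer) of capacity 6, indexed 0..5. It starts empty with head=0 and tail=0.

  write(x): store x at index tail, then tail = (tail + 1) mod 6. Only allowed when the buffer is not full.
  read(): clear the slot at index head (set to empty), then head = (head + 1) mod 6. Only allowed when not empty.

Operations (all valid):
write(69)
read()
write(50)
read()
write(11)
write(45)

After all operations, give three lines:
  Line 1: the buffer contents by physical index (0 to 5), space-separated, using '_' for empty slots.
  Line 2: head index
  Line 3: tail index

write(69): buf=[69 _ _ _ _ _], head=0, tail=1, size=1
read(): buf=[_ _ _ _ _ _], head=1, tail=1, size=0
write(50): buf=[_ 50 _ _ _ _], head=1, tail=2, size=1
read(): buf=[_ _ _ _ _ _], head=2, tail=2, size=0
write(11): buf=[_ _ 11 _ _ _], head=2, tail=3, size=1
write(45): buf=[_ _ 11 45 _ _], head=2, tail=4, size=2

Answer: _ _ 11 45 _ _
2
4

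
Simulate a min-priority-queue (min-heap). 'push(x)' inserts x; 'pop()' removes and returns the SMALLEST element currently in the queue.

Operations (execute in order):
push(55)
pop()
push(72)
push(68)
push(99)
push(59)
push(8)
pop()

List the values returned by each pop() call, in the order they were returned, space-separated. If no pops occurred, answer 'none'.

push(55): heap contents = [55]
pop() → 55: heap contents = []
push(72): heap contents = [72]
push(68): heap contents = [68, 72]
push(99): heap contents = [68, 72, 99]
push(59): heap contents = [59, 68, 72, 99]
push(8): heap contents = [8, 59, 68, 72, 99]
pop() → 8: heap contents = [59, 68, 72, 99]

Answer: 55 8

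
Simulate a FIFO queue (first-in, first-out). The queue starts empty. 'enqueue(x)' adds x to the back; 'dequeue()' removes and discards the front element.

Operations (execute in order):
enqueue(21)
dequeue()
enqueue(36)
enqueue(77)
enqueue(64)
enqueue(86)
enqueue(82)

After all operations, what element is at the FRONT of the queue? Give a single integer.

enqueue(21): queue = [21]
dequeue(): queue = []
enqueue(36): queue = [36]
enqueue(77): queue = [36, 77]
enqueue(64): queue = [36, 77, 64]
enqueue(86): queue = [36, 77, 64, 86]
enqueue(82): queue = [36, 77, 64, 86, 82]

Answer: 36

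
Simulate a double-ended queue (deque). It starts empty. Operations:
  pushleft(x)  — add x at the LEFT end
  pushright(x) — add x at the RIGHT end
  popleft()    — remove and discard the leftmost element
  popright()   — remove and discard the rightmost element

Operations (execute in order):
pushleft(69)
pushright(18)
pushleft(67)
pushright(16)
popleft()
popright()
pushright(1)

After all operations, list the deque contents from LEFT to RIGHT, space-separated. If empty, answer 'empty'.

Answer: 69 18 1

Derivation:
pushleft(69): [69]
pushright(18): [69, 18]
pushleft(67): [67, 69, 18]
pushright(16): [67, 69, 18, 16]
popleft(): [69, 18, 16]
popright(): [69, 18]
pushright(1): [69, 18, 1]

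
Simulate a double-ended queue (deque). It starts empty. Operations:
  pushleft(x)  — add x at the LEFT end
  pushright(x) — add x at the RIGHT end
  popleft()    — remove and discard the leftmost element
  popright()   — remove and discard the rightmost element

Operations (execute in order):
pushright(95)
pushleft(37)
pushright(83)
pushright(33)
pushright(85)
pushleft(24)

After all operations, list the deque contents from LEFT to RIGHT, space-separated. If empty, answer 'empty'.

Answer: 24 37 95 83 33 85

Derivation:
pushright(95): [95]
pushleft(37): [37, 95]
pushright(83): [37, 95, 83]
pushright(33): [37, 95, 83, 33]
pushright(85): [37, 95, 83, 33, 85]
pushleft(24): [24, 37, 95, 83, 33, 85]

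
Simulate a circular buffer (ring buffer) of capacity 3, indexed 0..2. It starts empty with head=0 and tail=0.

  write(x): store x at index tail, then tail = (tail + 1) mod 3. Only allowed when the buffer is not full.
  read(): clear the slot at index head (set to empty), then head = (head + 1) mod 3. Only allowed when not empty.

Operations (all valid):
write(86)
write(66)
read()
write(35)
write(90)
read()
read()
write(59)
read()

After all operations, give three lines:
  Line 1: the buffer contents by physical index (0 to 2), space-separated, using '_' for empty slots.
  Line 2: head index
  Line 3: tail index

write(86): buf=[86 _ _], head=0, tail=1, size=1
write(66): buf=[86 66 _], head=0, tail=2, size=2
read(): buf=[_ 66 _], head=1, tail=2, size=1
write(35): buf=[_ 66 35], head=1, tail=0, size=2
write(90): buf=[90 66 35], head=1, tail=1, size=3
read(): buf=[90 _ 35], head=2, tail=1, size=2
read(): buf=[90 _ _], head=0, tail=1, size=1
write(59): buf=[90 59 _], head=0, tail=2, size=2
read(): buf=[_ 59 _], head=1, tail=2, size=1

Answer: _ 59 _
1
2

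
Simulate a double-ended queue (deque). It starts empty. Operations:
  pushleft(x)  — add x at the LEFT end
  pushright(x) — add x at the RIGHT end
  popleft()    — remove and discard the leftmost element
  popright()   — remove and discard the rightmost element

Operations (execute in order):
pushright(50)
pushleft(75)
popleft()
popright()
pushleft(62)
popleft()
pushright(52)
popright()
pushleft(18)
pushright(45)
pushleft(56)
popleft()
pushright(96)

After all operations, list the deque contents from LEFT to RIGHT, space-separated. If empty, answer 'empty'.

pushright(50): [50]
pushleft(75): [75, 50]
popleft(): [50]
popright(): []
pushleft(62): [62]
popleft(): []
pushright(52): [52]
popright(): []
pushleft(18): [18]
pushright(45): [18, 45]
pushleft(56): [56, 18, 45]
popleft(): [18, 45]
pushright(96): [18, 45, 96]

Answer: 18 45 96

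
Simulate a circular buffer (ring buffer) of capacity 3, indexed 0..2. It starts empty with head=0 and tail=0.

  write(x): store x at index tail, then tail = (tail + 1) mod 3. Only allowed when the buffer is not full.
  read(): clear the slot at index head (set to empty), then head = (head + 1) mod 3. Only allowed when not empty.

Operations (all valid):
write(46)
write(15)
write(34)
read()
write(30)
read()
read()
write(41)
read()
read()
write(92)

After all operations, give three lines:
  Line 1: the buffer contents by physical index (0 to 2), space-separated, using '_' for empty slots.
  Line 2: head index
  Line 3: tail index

Answer: _ _ 92
2
0

Derivation:
write(46): buf=[46 _ _], head=0, tail=1, size=1
write(15): buf=[46 15 _], head=0, tail=2, size=2
write(34): buf=[46 15 34], head=0, tail=0, size=3
read(): buf=[_ 15 34], head=1, tail=0, size=2
write(30): buf=[30 15 34], head=1, tail=1, size=3
read(): buf=[30 _ 34], head=2, tail=1, size=2
read(): buf=[30 _ _], head=0, tail=1, size=1
write(41): buf=[30 41 _], head=0, tail=2, size=2
read(): buf=[_ 41 _], head=1, tail=2, size=1
read(): buf=[_ _ _], head=2, tail=2, size=0
write(92): buf=[_ _ 92], head=2, tail=0, size=1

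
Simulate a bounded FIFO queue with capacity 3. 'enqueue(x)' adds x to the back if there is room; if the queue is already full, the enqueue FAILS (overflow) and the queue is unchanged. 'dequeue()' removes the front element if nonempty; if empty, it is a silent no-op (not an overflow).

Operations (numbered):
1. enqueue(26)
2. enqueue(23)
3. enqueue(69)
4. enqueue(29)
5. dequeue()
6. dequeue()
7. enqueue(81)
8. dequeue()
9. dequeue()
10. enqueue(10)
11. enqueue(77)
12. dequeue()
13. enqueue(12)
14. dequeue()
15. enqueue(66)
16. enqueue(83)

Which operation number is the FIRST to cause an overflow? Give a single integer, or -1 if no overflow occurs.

Answer: 4

Derivation:
1. enqueue(26): size=1
2. enqueue(23): size=2
3. enqueue(69): size=3
4. enqueue(29): size=3=cap → OVERFLOW (fail)
5. dequeue(): size=2
6. dequeue(): size=1
7. enqueue(81): size=2
8. dequeue(): size=1
9. dequeue(): size=0
10. enqueue(10): size=1
11. enqueue(77): size=2
12. dequeue(): size=1
13. enqueue(12): size=2
14. dequeue(): size=1
15. enqueue(66): size=2
16. enqueue(83): size=3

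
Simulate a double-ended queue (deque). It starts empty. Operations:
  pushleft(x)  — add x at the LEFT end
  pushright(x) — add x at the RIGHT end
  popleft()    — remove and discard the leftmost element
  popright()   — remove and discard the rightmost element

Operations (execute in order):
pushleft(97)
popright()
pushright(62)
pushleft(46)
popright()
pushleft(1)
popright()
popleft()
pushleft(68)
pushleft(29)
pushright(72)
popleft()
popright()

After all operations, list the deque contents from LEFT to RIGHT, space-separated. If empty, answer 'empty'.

Answer: 68

Derivation:
pushleft(97): [97]
popright(): []
pushright(62): [62]
pushleft(46): [46, 62]
popright(): [46]
pushleft(1): [1, 46]
popright(): [1]
popleft(): []
pushleft(68): [68]
pushleft(29): [29, 68]
pushright(72): [29, 68, 72]
popleft(): [68, 72]
popright(): [68]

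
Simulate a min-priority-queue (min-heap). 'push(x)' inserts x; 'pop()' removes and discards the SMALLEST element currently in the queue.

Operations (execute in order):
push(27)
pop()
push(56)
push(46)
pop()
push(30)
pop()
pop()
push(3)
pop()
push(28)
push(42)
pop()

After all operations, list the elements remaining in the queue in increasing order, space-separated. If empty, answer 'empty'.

Answer: 42

Derivation:
push(27): heap contents = [27]
pop() → 27: heap contents = []
push(56): heap contents = [56]
push(46): heap contents = [46, 56]
pop() → 46: heap contents = [56]
push(30): heap contents = [30, 56]
pop() → 30: heap contents = [56]
pop() → 56: heap contents = []
push(3): heap contents = [3]
pop() → 3: heap contents = []
push(28): heap contents = [28]
push(42): heap contents = [28, 42]
pop() → 28: heap contents = [42]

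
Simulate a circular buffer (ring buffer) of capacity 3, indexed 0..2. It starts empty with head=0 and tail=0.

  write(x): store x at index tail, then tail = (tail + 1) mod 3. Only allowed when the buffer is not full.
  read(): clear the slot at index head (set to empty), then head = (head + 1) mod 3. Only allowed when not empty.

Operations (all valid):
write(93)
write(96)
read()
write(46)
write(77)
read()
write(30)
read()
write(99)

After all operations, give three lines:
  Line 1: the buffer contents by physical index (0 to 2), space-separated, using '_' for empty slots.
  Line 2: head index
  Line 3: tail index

Answer: 77 30 99
0
0

Derivation:
write(93): buf=[93 _ _], head=0, tail=1, size=1
write(96): buf=[93 96 _], head=0, tail=2, size=2
read(): buf=[_ 96 _], head=1, tail=2, size=1
write(46): buf=[_ 96 46], head=1, tail=0, size=2
write(77): buf=[77 96 46], head=1, tail=1, size=3
read(): buf=[77 _ 46], head=2, tail=1, size=2
write(30): buf=[77 30 46], head=2, tail=2, size=3
read(): buf=[77 30 _], head=0, tail=2, size=2
write(99): buf=[77 30 99], head=0, tail=0, size=3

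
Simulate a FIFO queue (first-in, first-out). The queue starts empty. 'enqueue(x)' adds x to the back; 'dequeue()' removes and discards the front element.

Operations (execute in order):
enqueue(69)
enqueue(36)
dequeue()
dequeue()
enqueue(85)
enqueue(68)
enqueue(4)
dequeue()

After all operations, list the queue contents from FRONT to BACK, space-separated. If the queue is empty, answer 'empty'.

enqueue(69): [69]
enqueue(36): [69, 36]
dequeue(): [36]
dequeue(): []
enqueue(85): [85]
enqueue(68): [85, 68]
enqueue(4): [85, 68, 4]
dequeue(): [68, 4]

Answer: 68 4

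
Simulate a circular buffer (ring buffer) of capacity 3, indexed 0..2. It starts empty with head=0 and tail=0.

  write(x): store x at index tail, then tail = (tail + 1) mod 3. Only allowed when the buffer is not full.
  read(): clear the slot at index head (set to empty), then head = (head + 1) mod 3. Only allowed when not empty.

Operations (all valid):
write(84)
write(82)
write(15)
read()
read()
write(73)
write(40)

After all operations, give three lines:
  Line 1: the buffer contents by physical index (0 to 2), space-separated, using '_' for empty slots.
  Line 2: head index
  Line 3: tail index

Answer: 73 40 15
2
2

Derivation:
write(84): buf=[84 _ _], head=0, tail=1, size=1
write(82): buf=[84 82 _], head=0, tail=2, size=2
write(15): buf=[84 82 15], head=0, tail=0, size=3
read(): buf=[_ 82 15], head=1, tail=0, size=2
read(): buf=[_ _ 15], head=2, tail=0, size=1
write(73): buf=[73 _ 15], head=2, tail=1, size=2
write(40): buf=[73 40 15], head=2, tail=2, size=3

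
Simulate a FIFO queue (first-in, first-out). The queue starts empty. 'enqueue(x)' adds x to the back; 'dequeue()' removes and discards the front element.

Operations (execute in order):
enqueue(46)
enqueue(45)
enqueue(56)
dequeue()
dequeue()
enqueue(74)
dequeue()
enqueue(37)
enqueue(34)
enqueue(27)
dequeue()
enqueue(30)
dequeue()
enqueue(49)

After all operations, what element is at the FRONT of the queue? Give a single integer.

Answer: 34

Derivation:
enqueue(46): queue = [46]
enqueue(45): queue = [46, 45]
enqueue(56): queue = [46, 45, 56]
dequeue(): queue = [45, 56]
dequeue(): queue = [56]
enqueue(74): queue = [56, 74]
dequeue(): queue = [74]
enqueue(37): queue = [74, 37]
enqueue(34): queue = [74, 37, 34]
enqueue(27): queue = [74, 37, 34, 27]
dequeue(): queue = [37, 34, 27]
enqueue(30): queue = [37, 34, 27, 30]
dequeue(): queue = [34, 27, 30]
enqueue(49): queue = [34, 27, 30, 49]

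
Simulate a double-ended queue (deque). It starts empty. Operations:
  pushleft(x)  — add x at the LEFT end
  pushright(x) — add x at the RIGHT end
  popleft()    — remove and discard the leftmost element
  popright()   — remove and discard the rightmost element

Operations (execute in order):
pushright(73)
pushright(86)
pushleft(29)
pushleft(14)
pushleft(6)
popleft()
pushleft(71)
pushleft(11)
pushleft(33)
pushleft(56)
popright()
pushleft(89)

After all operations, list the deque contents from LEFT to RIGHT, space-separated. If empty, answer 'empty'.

Answer: 89 56 33 11 71 14 29 73

Derivation:
pushright(73): [73]
pushright(86): [73, 86]
pushleft(29): [29, 73, 86]
pushleft(14): [14, 29, 73, 86]
pushleft(6): [6, 14, 29, 73, 86]
popleft(): [14, 29, 73, 86]
pushleft(71): [71, 14, 29, 73, 86]
pushleft(11): [11, 71, 14, 29, 73, 86]
pushleft(33): [33, 11, 71, 14, 29, 73, 86]
pushleft(56): [56, 33, 11, 71, 14, 29, 73, 86]
popright(): [56, 33, 11, 71, 14, 29, 73]
pushleft(89): [89, 56, 33, 11, 71, 14, 29, 73]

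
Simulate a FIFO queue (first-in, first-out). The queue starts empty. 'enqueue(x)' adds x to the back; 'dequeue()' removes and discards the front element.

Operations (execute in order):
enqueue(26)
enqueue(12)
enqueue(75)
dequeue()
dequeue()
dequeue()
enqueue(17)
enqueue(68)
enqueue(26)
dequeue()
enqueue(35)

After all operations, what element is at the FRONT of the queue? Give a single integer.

Answer: 68

Derivation:
enqueue(26): queue = [26]
enqueue(12): queue = [26, 12]
enqueue(75): queue = [26, 12, 75]
dequeue(): queue = [12, 75]
dequeue(): queue = [75]
dequeue(): queue = []
enqueue(17): queue = [17]
enqueue(68): queue = [17, 68]
enqueue(26): queue = [17, 68, 26]
dequeue(): queue = [68, 26]
enqueue(35): queue = [68, 26, 35]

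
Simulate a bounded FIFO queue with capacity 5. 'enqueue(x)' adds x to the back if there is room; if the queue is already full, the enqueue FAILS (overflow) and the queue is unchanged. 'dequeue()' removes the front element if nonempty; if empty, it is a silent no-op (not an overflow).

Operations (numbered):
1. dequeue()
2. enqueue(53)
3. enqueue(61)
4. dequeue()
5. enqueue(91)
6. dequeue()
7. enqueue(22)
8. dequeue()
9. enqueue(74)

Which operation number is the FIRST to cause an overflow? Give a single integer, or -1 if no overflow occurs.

1. dequeue(): empty, no-op, size=0
2. enqueue(53): size=1
3. enqueue(61): size=2
4. dequeue(): size=1
5. enqueue(91): size=2
6. dequeue(): size=1
7. enqueue(22): size=2
8. dequeue(): size=1
9. enqueue(74): size=2

Answer: -1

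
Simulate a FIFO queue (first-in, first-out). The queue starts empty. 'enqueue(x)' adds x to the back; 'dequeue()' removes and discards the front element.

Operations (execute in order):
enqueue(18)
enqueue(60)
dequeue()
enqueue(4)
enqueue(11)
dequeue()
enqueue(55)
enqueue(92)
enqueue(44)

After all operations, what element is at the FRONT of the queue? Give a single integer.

enqueue(18): queue = [18]
enqueue(60): queue = [18, 60]
dequeue(): queue = [60]
enqueue(4): queue = [60, 4]
enqueue(11): queue = [60, 4, 11]
dequeue(): queue = [4, 11]
enqueue(55): queue = [4, 11, 55]
enqueue(92): queue = [4, 11, 55, 92]
enqueue(44): queue = [4, 11, 55, 92, 44]

Answer: 4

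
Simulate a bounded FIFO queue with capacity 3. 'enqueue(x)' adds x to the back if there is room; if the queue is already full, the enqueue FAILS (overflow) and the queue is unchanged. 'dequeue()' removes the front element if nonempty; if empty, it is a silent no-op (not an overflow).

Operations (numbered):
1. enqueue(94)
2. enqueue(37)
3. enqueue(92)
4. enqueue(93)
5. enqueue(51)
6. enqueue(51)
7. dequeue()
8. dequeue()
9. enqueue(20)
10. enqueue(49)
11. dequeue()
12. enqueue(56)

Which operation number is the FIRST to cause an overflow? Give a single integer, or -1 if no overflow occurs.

1. enqueue(94): size=1
2. enqueue(37): size=2
3. enqueue(92): size=3
4. enqueue(93): size=3=cap → OVERFLOW (fail)
5. enqueue(51): size=3=cap → OVERFLOW (fail)
6. enqueue(51): size=3=cap → OVERFLOW (fail)
7. dequeue(): size=2
8. dequeue(): size=1
9. enqueue(20): size=2
10. enqueue(49): size=3
11. dequeue(): size=2
12. enqueue(56): size=3

Answer: 4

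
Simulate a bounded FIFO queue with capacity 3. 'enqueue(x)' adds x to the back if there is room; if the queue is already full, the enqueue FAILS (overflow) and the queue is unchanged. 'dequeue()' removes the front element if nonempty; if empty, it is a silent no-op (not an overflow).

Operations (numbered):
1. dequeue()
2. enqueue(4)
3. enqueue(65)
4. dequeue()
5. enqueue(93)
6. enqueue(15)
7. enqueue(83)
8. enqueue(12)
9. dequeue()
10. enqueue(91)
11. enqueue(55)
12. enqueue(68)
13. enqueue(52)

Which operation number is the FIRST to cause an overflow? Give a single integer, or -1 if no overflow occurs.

1. dequeue(): empty, no-op, size=0
2. enqueue(4): size=1
3. enqueue(65): size=2
4. dequeue(): size=1
5. enqueue(93): size=2
6. enqueue(15): size=3
7. enqueue(83): size=3=cap → OVERFLOW (fail)
8. enqueue(12): size=3=cap → OVERFLOW (fail)
9. dequeue(): size=2
10. enqueue(91): size=3
11. enqueue(55): size=3=cap → OVERFLOW (fail)
12. enqueue(68): size=3=cap → OVERFLOW (fail)
13. enqueue(52): size=3=cap → OVERFLOW (fail)

Answer: 7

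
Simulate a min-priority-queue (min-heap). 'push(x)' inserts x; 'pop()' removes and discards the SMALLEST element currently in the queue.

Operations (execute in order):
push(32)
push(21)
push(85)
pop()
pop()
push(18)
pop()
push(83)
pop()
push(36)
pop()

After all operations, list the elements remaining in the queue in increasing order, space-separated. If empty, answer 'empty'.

Answer: 85

Derivation:
push(32): heap contents = [32]
push(21): heap contents = [21, 32]
push(85): heap contents = [21, 32, 85]
pop() → 21: heap contents = [32, 85]
pop() → 32: heap contents = [85]
push(18): heap contents = [18, 85]
pop() → 18: heap contents = [85]
push(83): heap contents = [83, 85]
pop() → 83: heap contents = [85]
push(36): heap contents = [36, 85]
pop() → 36: heap contents = [85]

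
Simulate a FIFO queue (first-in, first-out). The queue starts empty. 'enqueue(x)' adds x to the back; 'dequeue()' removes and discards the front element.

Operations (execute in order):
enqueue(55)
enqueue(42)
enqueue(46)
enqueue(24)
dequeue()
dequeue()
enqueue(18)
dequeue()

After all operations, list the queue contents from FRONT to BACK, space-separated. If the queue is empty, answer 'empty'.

Answer: 24 18

Derivation:
enqueue(55): [55]
enqueue(42): [55, 42]
enqueue(46): [55, 42, 46]
enqueue(24): [55, 42, 46, 24]
dequeue(): [42, 46, 24]
dequeue(): [46, 24]
enqueue(18): [46, 24, 18]
dequeue(): [24, 18]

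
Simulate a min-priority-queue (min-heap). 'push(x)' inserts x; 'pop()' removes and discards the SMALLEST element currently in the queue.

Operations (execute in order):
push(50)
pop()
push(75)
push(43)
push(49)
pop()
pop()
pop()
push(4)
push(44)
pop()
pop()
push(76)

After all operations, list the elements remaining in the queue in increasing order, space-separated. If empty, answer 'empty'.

push(50): heap contents = [50]
pop() → 50: heap contents = []
push(75): heap contents = [75]
push(43): heap contents = [43, 75]
push(49): heap contents = [43, 49, 75]
pop() → 43: heap contents = [49, 75]
pop() → 49: heap contents = [75]
pop() → 75: heap contents = []
push(4): heap contents = [4]
push(44): heap contents = [4, 44]
pop() → 4: heap contents = [44]
pop() → 44: heap contents = []
push(76): heap contents = [76]

Answer: 76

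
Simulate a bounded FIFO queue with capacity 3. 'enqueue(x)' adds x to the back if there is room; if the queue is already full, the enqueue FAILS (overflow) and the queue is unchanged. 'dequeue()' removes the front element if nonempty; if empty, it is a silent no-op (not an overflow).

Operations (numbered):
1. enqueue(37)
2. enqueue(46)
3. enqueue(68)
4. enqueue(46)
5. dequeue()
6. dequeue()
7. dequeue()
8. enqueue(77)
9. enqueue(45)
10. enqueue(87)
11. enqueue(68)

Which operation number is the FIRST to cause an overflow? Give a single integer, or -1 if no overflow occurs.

Answer: 4

Derivation:
1. enqueue(37): size=1
2. enqueue(46): size=2
3. enqueue(68): size=3
4. enqueue(46): size=3=cap → OVERFLOW (fail)
5. dequeue(): size=2
6. dequeue(): size=1
7. dequeue(): size=0
8. enqueue(77): size=1
9. enqueue(45): size=2
10. enqueue(87): size=3
11. enqueue(68): size=3=cap → OVERFLOW (fail)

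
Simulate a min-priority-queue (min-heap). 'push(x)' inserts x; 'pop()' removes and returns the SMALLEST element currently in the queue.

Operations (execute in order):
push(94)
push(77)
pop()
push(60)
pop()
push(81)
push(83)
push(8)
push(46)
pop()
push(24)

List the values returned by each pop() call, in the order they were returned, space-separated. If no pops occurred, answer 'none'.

Answer: 77 60 8

Derivation:
push(94): heap contents = [94]
push(77): heap contents = [77, 94]
pop() → 77: heap contents = [94]
push(60): heap contents = [60, 94]
pop() → 60: heap contents = [94]
push(81): heap contents = [81, 94]
push(83): heap contents = [81, 83, 94]
push(8): heap contents = [8, 81, 83, 94]
push(46): heap contents = [8, 46, 81, 83, 94]
pop() → 8: heap contents = [46, 81, 83, 94]
push(24): heap contents = [24, 46, 81, 83, 94]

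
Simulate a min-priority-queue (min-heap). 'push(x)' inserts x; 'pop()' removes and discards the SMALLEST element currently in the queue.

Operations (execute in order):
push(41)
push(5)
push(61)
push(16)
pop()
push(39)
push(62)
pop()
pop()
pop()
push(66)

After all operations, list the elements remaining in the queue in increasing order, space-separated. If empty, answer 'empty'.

Answer: 61 62 66

Derivation:
push(41): heap contents = [41]
push(5): heap contents = [5, 41]
push(61): heap contents = [5, 41, 61]
push(16): heap contents = [5, 16, 41, 61]
pop() → 5: heap contents = [16, 41, 61]
push(39): heap contents = [16, 39, 41, 61]
push(62): heap contents = [16, 39, 41, 61, 62]
pop() → 16: heap contents = [39, 41, 61, 62]
pop() → 39: heap contents = [41, 61, 62]
pop() → 41: heap contents = [61, 62]
push(66): heap contents = [61, 62, 66]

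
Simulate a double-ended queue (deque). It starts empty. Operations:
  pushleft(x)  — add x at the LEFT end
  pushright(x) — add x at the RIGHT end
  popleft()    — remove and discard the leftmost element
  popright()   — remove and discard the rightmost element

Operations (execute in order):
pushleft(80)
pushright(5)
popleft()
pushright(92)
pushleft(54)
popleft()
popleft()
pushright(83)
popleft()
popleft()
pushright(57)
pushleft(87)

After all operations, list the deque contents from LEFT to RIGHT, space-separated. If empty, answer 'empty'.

Answer: 87 57

Derivation:
pushleft(80): [80]
pushright(5): [80, 5]
popleft(): [5]
pushright(92): [5, 92]
pushleft(54): [54, 5, 92]
popleft(): [5, 92]
popleft(): [92]
pushright(83): [92, 83]
popleft(): [83]
popleft(): []
pushright(57): [57]
pushleft(87): [87, 57]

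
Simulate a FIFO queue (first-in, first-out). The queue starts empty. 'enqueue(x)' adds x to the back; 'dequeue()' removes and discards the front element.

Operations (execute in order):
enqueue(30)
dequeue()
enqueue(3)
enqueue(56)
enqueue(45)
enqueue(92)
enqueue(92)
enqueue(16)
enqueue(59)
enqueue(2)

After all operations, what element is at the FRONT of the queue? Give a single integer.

Answer: 3

Derivation:
enqueue(30): queue = [30]
dequeue(): queue = []
enqueue(3): queue = [3]
enqueue(56): queue = [3, 56]
enqueue(45): queue = [3, 56, 45]
enqueue(92): queue = [3, 56, 45, 92]
enqueue(92): queue = [3, 56, 45, 92, 92]
enqueue(16): queue = [3, 56, 45, 92, 92, 16]
enqueue(59): queue = [3, 56, 45, 92, 92, 16, 59]
enqueue(2): queue = [3, 56, 45, 92, 92, 16, 59, 2]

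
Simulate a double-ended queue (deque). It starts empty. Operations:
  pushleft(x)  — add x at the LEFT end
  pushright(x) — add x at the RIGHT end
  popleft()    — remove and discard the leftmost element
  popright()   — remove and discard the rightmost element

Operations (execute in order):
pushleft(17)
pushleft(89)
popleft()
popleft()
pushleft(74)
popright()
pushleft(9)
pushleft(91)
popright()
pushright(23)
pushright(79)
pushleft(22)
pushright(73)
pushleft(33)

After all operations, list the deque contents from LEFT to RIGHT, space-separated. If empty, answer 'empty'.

pushleft(17): [17]
pushleft(89): [89, 17]
popleft(): [17]
popleft(): []
pushleft(74): [74]
popright(): []
pushleft(9): [9]
pushleft(91): [91, 9]
popright(): [91]
pushright(23): [91, 23]
pushright(79): [91, 23, 79]
pushleft(22): [22, 91, 23, 79]
pushright(73): [22, 91, 23, 79, 73]
pushleft(33): [33, 22, 91, 23, 79, 73]

Answer: 33 22 91 23 79 73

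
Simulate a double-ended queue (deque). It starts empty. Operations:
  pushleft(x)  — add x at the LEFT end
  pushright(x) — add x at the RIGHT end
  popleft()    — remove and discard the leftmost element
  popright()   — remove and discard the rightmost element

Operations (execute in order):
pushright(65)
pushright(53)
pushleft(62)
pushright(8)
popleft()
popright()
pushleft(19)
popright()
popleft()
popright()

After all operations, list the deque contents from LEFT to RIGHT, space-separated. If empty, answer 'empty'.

Answer: empty

Derivation:
pushright(65): [65]
pushright(53): [65, 53]
pushleft(62): [62, 65, 53]
pushright(8): [62, 65, 53, 8]
popleft(): [65, 53, 8]
popright(): [65, 53]
pushleft(19): [19, 65, 53]
popright(): [19, 65]
popleft(): [65]
popright(): []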